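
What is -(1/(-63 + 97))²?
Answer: -1/1156 ≈ -0.00086505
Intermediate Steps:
-(1/(-63 + 97))² = -(1/34)² = -1*1/1156 = -1/1156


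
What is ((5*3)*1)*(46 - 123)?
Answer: -1155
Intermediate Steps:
((5*3)*1)*(46 - 123) = (15*1)*(-77) = 15*(-77) = -1155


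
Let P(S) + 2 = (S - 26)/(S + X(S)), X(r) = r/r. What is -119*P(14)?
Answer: 1666/5 ≈ 333.20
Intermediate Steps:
X(r) = 1
P(S) = -2 + (-26 + S)/(1 + S) (P(S) = -2 + (S - 26)/(S + 1) = -2 + (-26 + S)/(1 + S))
-119*P(14) = -119*(-28 - 1*14)/(1 + 14) = -119*(-28 - 14)/15 = -119*(-42)/15 = -119*(-14/5) = 1666/5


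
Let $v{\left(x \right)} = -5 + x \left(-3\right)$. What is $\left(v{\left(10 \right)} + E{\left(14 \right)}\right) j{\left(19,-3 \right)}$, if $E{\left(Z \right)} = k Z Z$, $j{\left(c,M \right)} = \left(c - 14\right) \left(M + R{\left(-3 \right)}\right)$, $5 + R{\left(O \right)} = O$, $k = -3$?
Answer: $34265$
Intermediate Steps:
$R{\left(O \right)} = -5 + O$
$j{\left(c,M \right)} = \left(-14 + c\right) \left(-8 + M\right)$ ($j{\left(c,M \right)} = \left(c - 14\right) \left(M - 8\right) = \left(-14 + c\right) \left(M - 8\right) = \left(-14 + c\right) \left(-8 + M\right)$)
$v{\left(x \right)} = -5 - 3 x$
$E{\left(Z \right)} = - 3 Z^{2}$ ($E{\left(Z \right)} = - 3 Z Z = - 3 Z^{2}$)
$\left(v{\left(10 \right)} + E{\left(14 \right)}\right) j{\left(19,-3 \right)} = \left(\left(-5 - 30\right) - 3 \cdot 14^{2}\right) \left(112 - -42 - 152 - 57\right) = \left(\left(-5 - 30\right) - 588\right) \left(112 + 42 - 152 - 57\right) = \left(-35 - 588\right) \left(-55\right) = \left(-623\right) \left(-55\right) = 34265$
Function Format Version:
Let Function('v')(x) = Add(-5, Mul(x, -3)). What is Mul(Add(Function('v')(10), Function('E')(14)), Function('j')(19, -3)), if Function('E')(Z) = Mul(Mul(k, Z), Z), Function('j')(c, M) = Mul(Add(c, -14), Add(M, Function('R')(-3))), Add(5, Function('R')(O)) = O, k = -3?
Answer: 34265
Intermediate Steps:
Function('R')(O) = Add(-5, O)
Function('j')(c, M) = Mul(Add(-14, c), Add(-8, M)) (Function('j')(c, M) = Mul(Add(c, -14), Add(M, Add(-5, -3))) = Mul(Add(-14, c), Add(M, -8)) = Mul(Add(-14, c), Add(-8, M)))
Function('v')(x) = Add(-5, Mul(-3, x))
Function('E')(Z) = Mul(-3, Pow(Z, 2)) (Function('E')(Z) = Mul(Mul(-3, Z), Z) = Mul(-3, Pow(Z, 2)))
Mul(Add(Function('v')(10), Function('E')(14)), Function('j')(19, -3)) = Mul(Add(Add(-5, Mul(-3, 10)), Mul(-3, Pow(14, 2))), Add(112, Mul(-14, -3), Mul(-8, 19), Mul(-3, 19))) = Mul(Add(Add(-5, -30), Mul(-3, 196)), Add(112, 42, -152, -57)) = Mul(Add(-35, -588), -55) = Mul(-623, -55) = 34265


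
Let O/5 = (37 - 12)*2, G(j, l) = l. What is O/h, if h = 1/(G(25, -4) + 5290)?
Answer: 1321500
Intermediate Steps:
O = 250 (O = 5*((37 - 12)*2) = 5*(25*2) = 5*50 = 250)
h = 1/5286 (h = 1/(-4 + 5290) = 1/5286 ≈ 0.00018918)
O/h = 250/(1/5286) = 250*5286 = 1321500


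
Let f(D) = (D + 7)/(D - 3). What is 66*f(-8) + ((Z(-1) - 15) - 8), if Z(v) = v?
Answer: -18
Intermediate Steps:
f(D) = (7 + D)/(-3 + D)
66*f(-8) + ((Z(-1) - 15) - 8) = 66*((7 - 8)/(-3 - 8)) + ((-1 - 15) - 8) = 66*(-1/(-11)) + (-16 - 8) = 66*(-1/11*(-1)) - 24 = 66*(1/11) - 24 = 6 - 24 = -18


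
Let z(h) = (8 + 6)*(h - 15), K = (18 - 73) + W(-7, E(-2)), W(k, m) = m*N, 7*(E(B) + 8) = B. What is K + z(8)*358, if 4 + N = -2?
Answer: -245625/7 ≈ -35089.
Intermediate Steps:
N = -6 (N = -4 - 2 = -6)
E(B) = -8 + B/7
W(k, m) = -6*m (W(k, m) = m*(-6) = -6*m)
K = -37/7 (K = (18 - 73) - 6*(-8 + (⅐)*(-2)) = -55 - 6*(-8 - 2/7) = -55 - 6*(-58/7) = -55 + 348/7 = -37/7 ≈ -5.2857)
z(h) = -210 + 14*h (z(h) = 14*(-15 + h) = -210 + 14*h)
K + z(8)*358 = -37/7 + (-210 + 14*8)*358 = -37/7 + (-210 + 112)*358 = -37/7 - 98*358 = -37/7 - 35084 = -245625/7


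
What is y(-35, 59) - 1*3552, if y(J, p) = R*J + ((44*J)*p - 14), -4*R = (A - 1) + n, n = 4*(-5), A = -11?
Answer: -94706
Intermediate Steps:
n = -20
R = 8 (R = -((-11 - 1) - 20)/4 = -(-12 - 20)/4 = -1/4*(-32) = 8)
y(J, p) = -14 + 8*J + 44*J*p (y(J, p) = 8*J + ((44*J)*p - 14) = 8*J + (44*J*p - 14) = 8*J + (-14 + 44*J*p) = -14 + 8*J + 44*J*p)
y(-35, 59) - 1*3552 = (-14 + 8*(-35) + 44*(-35)*59) - 1*3552 = (-14 - 280 - 90860) - 3552 = -91154 - 3552 = -94706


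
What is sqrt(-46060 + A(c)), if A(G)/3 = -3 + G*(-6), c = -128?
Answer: I*sqrt(43765) ≈ 209.2*I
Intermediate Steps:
A(G) = -9 - 18*G (A(G) = 3*(-3 + G*(-6)) = 3*(-3 - 6*G) = -9 - 18*G)
sqrt(-46060 + A(c)) = sqrt(-46060 + (-9 - 18*(-128))) = sqrt(-46060 + (-9 + 2304)) = sqrt(-46060 + 2295) = sqrt(-43765) = I*sqrt(43765)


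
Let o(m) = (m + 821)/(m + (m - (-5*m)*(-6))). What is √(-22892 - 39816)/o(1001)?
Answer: -28028*I*√15677/911 ≈ -3852.2*I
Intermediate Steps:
o(m) = -(821 + m)/(28*m) (o(m) = (821 + m)/(m + (m - 30*m)) = (821 + m)/(m - 29*m) = (821 + m)/((-28*m)) = (821 + m)*(-1/(28*m)) = -(821 + m)/(28*m))
√(-22892 - 39816)/o(1001) = √(-22892 - 39816)/(((1/28)*(-821 - 1*1001)/1001)) = √(-62708)/(((1/28)*(1/1001)*(-821 - 1001))) = (2*I*√15677)/(((1/28)*(1/1001)*(-1822))) = (2*I*√15677)/(-911/14014) = (2*I*√15677)*(-14014/911) = -28028*I*√15677/911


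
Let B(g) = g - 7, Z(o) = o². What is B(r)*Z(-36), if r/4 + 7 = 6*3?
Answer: 47952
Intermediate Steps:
r = 44 (r = -28 + 4*(6*3) = -28 + 4*18 = -28 + 72 = 44)
B(g) = -7 + g
B(r)*Z(-36) = (-7 + 44)*(-36)² = 37*1296 = 47952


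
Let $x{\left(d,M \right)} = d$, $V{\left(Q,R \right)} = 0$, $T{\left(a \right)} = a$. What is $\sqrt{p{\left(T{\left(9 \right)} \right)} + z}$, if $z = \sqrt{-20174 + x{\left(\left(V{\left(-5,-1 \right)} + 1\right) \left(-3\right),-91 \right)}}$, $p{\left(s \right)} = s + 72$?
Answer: $\sqrt{81 + i \sqrt{20177}} \approx 11.057 + 6.4233 i$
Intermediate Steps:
$p{\left(s \right)} = 72 + s$
$z = i \sqrt{20177}$ ($z = \sqrt{-20174 + \left(0 + 1\right) \left(-3\right)} = \sqrt{-20174 + 1 \left(-3\right)} = \sqrt{-20174 - 3} = \sqrt{-20177} = i \sqrt{20177} \approx 142.05 i$)
$\sqrt{p{\left(T{\left(9 \right)} \right)} + z} = \sqrt{\left(72 + 9\right) + i \sqrt{20177}} = \sqrt{81 + i \sqrt{20177}}$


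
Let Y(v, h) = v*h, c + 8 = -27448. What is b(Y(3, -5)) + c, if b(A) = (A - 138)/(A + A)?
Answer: -274509/10 ≈ -27451.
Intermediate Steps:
c = -27456 (c = -8 - 27448 = -27456)
Y(v, h) = h*v
b(A) = (-138 + A)/(2*A) (b(A) = (-138 + A)/((2*A)) = (-138 + A)*(1/(2*A)) = (-138 + A)/(2*A))
b(Y(3, -5)) + c = (-138 - 5*3)/(2*((-5*3))) - 27456 = (½)*(-138 - 15)/(-15) - 27456 = (½)*(-1/15)*(-153) - 27456 = 51/10 - 27456 = -274509/10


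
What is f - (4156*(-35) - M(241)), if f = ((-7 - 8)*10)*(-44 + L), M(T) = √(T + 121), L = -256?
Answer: 190460 + √362 ≈ 1.9048e+5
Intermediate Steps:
M(T) = √(121 + T)
f = 45000 (f = ((-7 - 8)*10)*(-44 - 256) = -15*10*(-300) = -150*(-300) = 45000)
f - (4156*(-35) - M(241)) = 45000 - (4156*(-35) - √(121 + 241)) = 45000 - (-145460 - √362) = 45000 + (145460 + √362) = 190460 + √362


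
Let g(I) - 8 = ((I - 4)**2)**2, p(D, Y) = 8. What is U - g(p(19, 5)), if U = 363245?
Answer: 362981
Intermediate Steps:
g(I) = 8 + (-4 + I)**4 (g(I) = 8 + ((I - 4)**2)**2 = 8 + ((-4 + I)**2)**2 = 8 + (-4 + I)**4)
U - g(p(19, 5)) = 363245 - (8 + (-4 + 8)**4) = 363245 - (8 + 4**4) = 363245 - (8 + 256) = 363245 - 1*264 = 363245 - 264 = 362981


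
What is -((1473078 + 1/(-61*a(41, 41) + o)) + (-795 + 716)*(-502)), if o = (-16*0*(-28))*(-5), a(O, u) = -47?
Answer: -4337014113/2867 ≈ -1.5127e+6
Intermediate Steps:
o = 0 (o = (0*(-28))*(-5) = 0*(-5) = 0)
-((1473078 + 1/(-61*a(41, 41) + o)) + (-795 + 716)*(-502)) = -((1473078 + 1/(-61*(-47) + 0)) + (-795 + 716)*(-502)) = -((1473078 + 1/(2867 + 0)) - 79*(-502)) = -((1473078 + 1/2867) + 39658) = -(4223314627/2867 + 39658) = -1*4337014113/2867 = -4337014113/2867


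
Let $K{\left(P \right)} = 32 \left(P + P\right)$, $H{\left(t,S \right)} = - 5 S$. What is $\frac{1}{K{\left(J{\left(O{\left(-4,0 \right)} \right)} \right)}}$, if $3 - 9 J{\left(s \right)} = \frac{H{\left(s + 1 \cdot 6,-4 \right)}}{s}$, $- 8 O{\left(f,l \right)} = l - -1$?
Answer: $\frac{9}{10432} \approx 0.00086273$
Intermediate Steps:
$O{\left(f,l \right)} = - \frac{1}{8} - \frac{l}{8}$ ($O{\left(f,l \right)} = - \frac{l - -1}{8} = - \frac{l + 1}{8} = - \frac{1 + l}{8} = - \frac{1}{8} - \frac{l}{8}$)
$J{\left(s \right)} = \frac{1}{3} - \frac{20}{9 s}$ ($J{\left(s \right)} = \frac{1}{3} - \frac{\left(-5\right) \left(-4\right) \frac{1}{s}}{9} = \frac{1}{3} - \frac{20 \frac{1}{s}}{9} = \frac{1}{3} - \frac{20}{9 s}$)
$K{\left(P \right)} = 64 P$ ($K{\left(P \right)} = 32 \cdot 2 P = 64 P$)
$\frac{1}{K{\left(J{\left(O{\left(-4,0 \right)} \right)} \right)}} = \frac{1}{64 \frac{-20 + 3 \left(- \frac{1}{8} - 0\right)}{9 \left(- \frac{1}{8} - 0\right)}} = \frac{1}{64 \frac{-20 + 3 \left(- \frac{1}{8} + 0\right)}{9 \left(- \frac{1}{8} + 0\right)}} = \frac{1}{64 \frac{-20 + 3 \left(- \frac{1}{8}\right)}{9 \left(- \frac{1}{8}\right)}} = \frac{1}{64 \cdot \frac{1}{9} \left(-8\right) \left(-20 - \frac{3}{8}\right)} = \frac{1}{64 \cdot \frac{1}{9} \left(-8\right) \left(- \frac{163}{8}\right)} = \frac{1}{64 \cdot \frac{163}{9}} = \frac{1}{\frac{10432}{9}} = \frac{9}{10432}$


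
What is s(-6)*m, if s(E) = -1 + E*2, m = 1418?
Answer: -18434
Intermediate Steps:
s(E) = -1 + 2*E
s(-6)*m = (-1 + 2*(-6))*1418 = (-1 - 12)*1418 = -13*1418 = -18434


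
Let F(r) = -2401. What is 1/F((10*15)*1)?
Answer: -1/2401 ≈ -0.00041649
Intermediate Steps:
1/F((10*15)*1) = 1/(-2401) = -1/2401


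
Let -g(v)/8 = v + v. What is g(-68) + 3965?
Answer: 5053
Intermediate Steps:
g(v) = -16*v (g(v) = -8*(v + v) = -16*v)
g(-68) + 3965 = -16*(-68) + 3965 = 1088 + 3965 = 5053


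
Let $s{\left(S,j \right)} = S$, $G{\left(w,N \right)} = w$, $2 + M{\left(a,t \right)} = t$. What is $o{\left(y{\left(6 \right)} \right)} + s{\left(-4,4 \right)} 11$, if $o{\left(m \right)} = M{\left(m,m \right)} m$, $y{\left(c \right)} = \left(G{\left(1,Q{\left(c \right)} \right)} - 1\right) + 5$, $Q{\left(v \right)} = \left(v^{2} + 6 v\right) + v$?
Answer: $-29$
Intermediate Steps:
$Q{\left(v \right)} = v^{2} + 7 v$
$M{\left(a,t \right)} = -2 + t$
$y{\left(c \right)} = 5$ ($y{\left(c \right)} = \left(1 - 1\right) + 5 = 0 + 5 = 5$)
$o{\left(m \right)} = m \left(-2 + m\right)$ ($o{\left(m \right)} = \left(-2 + m\right) m = m \left(-2 + m\right)$)
$o{\left(y{\left(6 \right)} \right)} + s{\left(-4,4 \right)} 11 = 5 \left(-2 + 5\right) - 44 = 5 \cdot 3 - 44 = 15 - 44 = -29$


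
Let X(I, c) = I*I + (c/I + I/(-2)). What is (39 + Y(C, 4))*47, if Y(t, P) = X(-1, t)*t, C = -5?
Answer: 611/2 ≈ 305.50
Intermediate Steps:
X(I, c) = I**2 - I/2 + c/I (X(I, c) = I**2 + (c/I + I*(-1/2)) = I**2 + (c/I - I/2) = I**2 + (-I/2 + c/I) = I**2 - I/2 + c/I)
Y(t, P) = t*(3/2 - t) (Y(t, P) = ((-1)**2 - 1/2*(-1) + t/(-1))*t = (1 + 1/2 + t*(-1))*t = (1 + 1/2 - t)*t = (3/2 - t)*t = t*(3/2 - t))
(39 + Y(C, 4))*47 = (39 + (1/2)*(-5)*(3 - 2*(-5)))*47 = (39 + (1/2)*(-5)*(3 + 10))*47 = (39 + (1/2)*(-5)*13)*47 = (39 - 65/2)*47 = (13/2)*47 = 611/2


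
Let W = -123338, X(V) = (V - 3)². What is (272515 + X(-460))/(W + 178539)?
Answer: 486884/55201 ≈ 8.8202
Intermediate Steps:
X(V) = (-3 + V)²
(272515 + X(-460))/(W + 178539) = (272515 + (-3 - 460)²)/(-123338 + 178539) = (272515 + (-463)²)/55201 = (272515 + 214369)*(1/55201) = 486884*(1/55201) = 486884/55201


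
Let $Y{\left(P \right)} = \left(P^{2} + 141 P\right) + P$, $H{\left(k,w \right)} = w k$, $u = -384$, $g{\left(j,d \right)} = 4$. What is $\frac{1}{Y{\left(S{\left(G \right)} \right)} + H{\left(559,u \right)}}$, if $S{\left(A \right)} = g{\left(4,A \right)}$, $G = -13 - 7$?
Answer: $- \frac{1}{214072} \approx -4.6713 \cdot 10^{-6}$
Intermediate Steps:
$G = -20$
$S{\left(A \right)} = 4$
$H{\left(k,w \right)} = k w$
$Y{\left(P \right)} = P^{2} + 142 P$
$\frac{1}{Y{\left(S{\left(G \right)} \right)} + H{\left(559,u \right)}} = \frac{1}{4 \left(142 + 4\right) + 559 \left(-384\right)} = \frac{1}{4 \cdot 146 - 214656} = \frac{1}{584 - 214656} = \frac{1}{-214072} = - \frac{1}{214072}$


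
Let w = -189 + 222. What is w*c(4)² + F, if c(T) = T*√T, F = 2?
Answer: 2114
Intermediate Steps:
w = 33
c(T) = T^(3/2)
w*c(4)² + F = 33*(4^(3/2))² + 2 = 33*8² + 2 = 33*64 + 2 = 2112 + 2 = 2114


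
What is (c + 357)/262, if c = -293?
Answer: 32/131 ≈ 0.24427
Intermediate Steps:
(c + 357)/262 = (-293 + 357)/262 = (1/262)*64 = 32/131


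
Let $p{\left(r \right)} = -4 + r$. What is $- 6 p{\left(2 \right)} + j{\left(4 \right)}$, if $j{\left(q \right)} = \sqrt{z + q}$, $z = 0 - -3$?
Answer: $12 + \sqrt{7} \approx 14.646$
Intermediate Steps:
$z = 3$ ($z = 0 + 3 = 3$)
$j{\left(q \right)} = \sqrt{3 + q}$
$- 6 p{\left(2 \right)} + j{\left(4 \right)} = - 6 \left(-4 + 2\right) + \sqrt{3 + 4} = \left(-6\right) \left(-2\right) + \sqrt{7} = 12 + \sqrt{7}$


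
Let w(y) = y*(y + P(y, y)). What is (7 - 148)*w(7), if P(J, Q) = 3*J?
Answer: -27636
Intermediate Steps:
w(y) = 4*y² (w(y) = y*(y + 3*y) = y*(4*y) = 4*y²)
(7 - 148)*w(7) = (7 - 148)*(4*7²) = -564*49 = -141*196 = -27636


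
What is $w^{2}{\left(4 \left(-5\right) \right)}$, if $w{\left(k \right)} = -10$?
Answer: $100$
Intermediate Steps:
$w^{2}{\left(4 \left(-5\right) \right)} = \left(-10\right)^{2} = 100$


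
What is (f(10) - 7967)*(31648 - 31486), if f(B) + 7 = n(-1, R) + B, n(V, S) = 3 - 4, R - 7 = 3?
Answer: -1290330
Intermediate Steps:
R = 10 (R = 7 + 3 = 10)
n(V, S) = -1
f(B) = -8 + B (f(B) = -7 + (-1 + B) = -8 + B)
(f(10) - 7967)*(31648 - 31486) = ((-8 + 10) - 7967)*(31648 - 31486) = (2 - 7967)*162 = -7965*162 = -1290330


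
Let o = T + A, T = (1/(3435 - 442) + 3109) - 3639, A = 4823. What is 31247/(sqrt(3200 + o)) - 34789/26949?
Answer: -34789/26949 + 31247*sqrt(2684906566)/4485310 ≈ 359.69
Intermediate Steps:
T = -1586289/2993 (T = (1/2993 + 3109) - 3639 = 9305238/2993 - 3639 = -1586289/2993 ≈ -530.00)
o = 12848950/2993 (o = -1586289/2993 + 4823 = 12848950/2993 ≈ 4293.0)
31247/(sqrt(3200 + o)) - 34789/26949 = 31247/(sqrt(3200 + 12848950/2993)) - 34789/26949 = 31247/(sqrt(22426550/2993)) - 34789*1/26949 = 31247/((5*sqrt(2684906566)/2993)) - 34789/26949 = 31247*(sqrt(2684906566)/4485310) - 34789/26949 = 31247*sqrt(2684906566)/4485310 - 34789/26949 = -34789/26949 + 31247*sqrt(2684906566)/4485310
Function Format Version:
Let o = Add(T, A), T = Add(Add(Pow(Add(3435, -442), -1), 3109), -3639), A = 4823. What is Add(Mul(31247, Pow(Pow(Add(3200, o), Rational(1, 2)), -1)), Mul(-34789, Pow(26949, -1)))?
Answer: Add(Rational(-34789, 26949), Mul(Rational(31247, 4485310), Pow(2684906566, Rational(1, 2)))) ≈ 359.69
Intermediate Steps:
T = Rational(-1586289, 2993) (T = Add(Add(Pow(2993, -1), 3109), -3639) = Add(Add(Rational(1, 2993), 3109), -3639) = Add(Rational(9305238, 2993), -3639) = Rational(-1586289, 2993) ≈ -530.00)
o = Rational(12848950, 2993) (o = Add(Rational(-1586289, 2993), 4823) = Rational(12848950, 2993) ≈ 4293.0)
Add(Mul(31247, Pow(Pow(Add(3200, o), Rational(1, 2)), -1)), Mul(-34789, Pow(26949, -1))) = Add(Mul(31247, Pow(Pow(Add(3200, Rational(12848950, 2993)), Rational(1, 2)), -1)), Mul(-34789, Pow(26949, -1))) = Add(Mul(31247, Pow(Pow(Rational(22426550, 2993), Rational(1, 2)), -1)), Mul(-34789, Rational(1, 26949))) = Add(Mul(31247, Pow(Mul(Rational(5, 2993), Pow(2684906566, Rational(1, 2))), -1)), Rational(-34789, 26949)) = Add(Mul(31247, Mul(Rational(1, 4485310), Pow(2684906566, Rational(1, 2)))), Rational(-34789, 26949)) = Add(Mul(Rational(31247, 4485310), Pow(2684906566, Rational(1, 2))), Rational(-34789, 26949)) = Add(Rational(-34789, 26949), Mul(Rational(31247, 4485310), Pow(2684906566, Rational(1, 2))))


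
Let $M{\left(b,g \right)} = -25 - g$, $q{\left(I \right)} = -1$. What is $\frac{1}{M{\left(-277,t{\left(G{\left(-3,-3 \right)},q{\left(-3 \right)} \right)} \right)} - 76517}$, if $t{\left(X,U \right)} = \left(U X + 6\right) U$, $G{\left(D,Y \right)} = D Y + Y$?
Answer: $- \frac{1}{76542} \approx -1.3065 \cdot 10^{-5}$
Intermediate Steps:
$G{\left(D,Y \right)} = Y + D Y$
$t{\left(X,U \right)} = U \left(6 + U X\right)$ ($t{\left(X,U \right)} = \left(6 + U X\right) U = U \left(6 + U X\right)$)
$\frac{1}{M{\left(-277,t{\left(G{\left(-3,-3 \right)},q{\left(-3 \right)} \right)} \right)} - 76517} = \frac{1}{\left(-25 - - (6 - - 3 \left(1 - 3\right))\right) - 76517} = \frac{1}{\left(-25 - - (6 - \left(-3\right) \left(-2\right))\right) - 76517} = \frac{1}{\left(-25 - - (6 - 6)\right) - 76517} = \frac{1}{\left(-25 - \left(-1\right) 0\right) - 76517} = \frac{1}{\left(-25 - 0\right) - 76517} = \frac{1}{\left(-25 + 0\right) - 76517} = \frac{1}{-25 - 76517} = \frac{1}{-76542} = - \frac{1}{76542}$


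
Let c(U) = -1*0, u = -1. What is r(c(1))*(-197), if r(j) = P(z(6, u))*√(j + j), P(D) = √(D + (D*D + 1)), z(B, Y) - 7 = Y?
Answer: 0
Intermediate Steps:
z(B, Y) = 7 + Y
P(D) = √(1 + D + D²) (P(D) = √(D + (D² + 1)) = √(D + (1 + D²)) = √(1 + D + D²))
c(U) = 0
r(j) = √86*√j (r(j) = √(1 + (7 - 1) + (7 - 1)²)*√(j + j) = √(1 + 6 + 6²)*√(2*j) = √(1 + 6 + 36)*(√2*√j) = √43*(√2*√j) = √86*√j)
r(c(1))*(-197) = (√86*√0)*(-197) = (√86*0)*(-197) = 0*(-197) = 0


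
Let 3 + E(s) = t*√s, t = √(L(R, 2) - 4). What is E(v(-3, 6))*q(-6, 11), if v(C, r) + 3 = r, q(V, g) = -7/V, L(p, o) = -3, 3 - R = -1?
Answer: -7/2 + 7*I*√21/6 ≈ -3.5 + 5.3463*I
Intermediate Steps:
R = 4 (R = 3 - 1*(-1) = 3 + 1 = 4)
v(C, r) = -3 + r
t = I*√7 (t = √(-3 - 4) = √(-7) = I*√7 ≈ 2.6458*I)
E(s) = -3 + I*√7*√s (E(s) = -3 + (I*√7)*√s = -3 + I*√7*√s)
E(v(-3, 6))*q(-6, 11) = (-3 + I*√7*√(-3 + 6))*(-7/(-6)) = (-3 + I*√7*√3)*(-7*(-⅙)) = (-3 + I*√21)*(7/6) = -7/2 + 7*I*√21/6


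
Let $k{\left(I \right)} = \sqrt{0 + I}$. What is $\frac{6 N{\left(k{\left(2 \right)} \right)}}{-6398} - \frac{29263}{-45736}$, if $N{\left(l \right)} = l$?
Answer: $\frac{29263}{45736} - \frac{3 \sqrt{2}}{3199} \approx 0.6385$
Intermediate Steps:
$k{\left(I \right)} = \sqrt{I}$
$\frac{6 N{\left(k{\left(2 \right)} \right)}}{-6398} - \frac{29263}{-45736} = \frac{6 \sqrt{2}}{-6398} - \frac{29263}{-45736} = 6 \sqrt{2} \left(- \frac{1}{6398}\right) - - \frac{29263}{45736} = - \frac{3 \sqrt{2}}{3199} + \frac{29263}{45736} = \frac{29263}{45736} - \frac{3 \sqrt{2}}{3199}$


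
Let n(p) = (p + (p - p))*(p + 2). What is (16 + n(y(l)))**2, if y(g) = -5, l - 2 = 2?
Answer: 961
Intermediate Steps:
l = 4 (l = 2 + 2 = 4)
n(p) = p*(2 + p) (n(p) = (p + 0)*(2 + p) = p*(2 + p))
(16 + n(y(l)))**2 = (16 - 5*(2 - 5))**2 = (16 - 5*(-3))**2 = (16 + 15)**2 = 31**2 = 961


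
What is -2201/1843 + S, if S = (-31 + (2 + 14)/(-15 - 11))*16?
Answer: -12148181/23959 ≈ -507.04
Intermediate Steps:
S = -6576/13 (S = (-31 + 16/(-26))*16 = (-31 + 16*(-1/26))*16 = (-31 - 8/13)*16 = -411/13*16 = -6576/13 ≈ -505.85)
-2201/1843 + S = -2201/1843 - 6576/13 = -12148181/23959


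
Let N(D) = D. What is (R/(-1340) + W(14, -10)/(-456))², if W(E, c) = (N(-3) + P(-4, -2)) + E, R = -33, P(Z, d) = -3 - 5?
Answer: 844561/2592846400 ≈ 0.00032573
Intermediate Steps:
P(Z, d) = -8
W(E, c) = -11 + E (W(E, c) = (-3 - 8) + E = -11 + E)
(R/(-1340) + W(14, -10)/(-456))² = (-33/(-1340) + (-11 + 14)/(-456))² = (-33*(-1/1340) + 3*(-1/456))² = (33/1340 - 1/152)² = (919/50920)² = 844561/2592846400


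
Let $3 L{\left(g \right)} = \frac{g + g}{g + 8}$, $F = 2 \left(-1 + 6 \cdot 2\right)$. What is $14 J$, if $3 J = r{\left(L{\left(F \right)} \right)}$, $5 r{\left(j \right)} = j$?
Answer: $\frac{308}{675} \approx 0.4563$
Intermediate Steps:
$F = 22$ ($F = 2 \left(-1 + 12\right) = 2 \cdot 11 = 22$)
$L{\left(g \right)} = \frac{2 g}{3 \left(8 + g\right)}$ ($L{\left(g \right)} = \frac{\left(g + g\right) \frac{1}{g + 8}}{3} = \frac{2 g \frac{1}{8 + g}}{3} = \frac{2 g}{3 \left(8 + g\right)}$)
$r{\left(j \right)} = \frac{j}{5}$
$J = \frac{22}{675}$ ($J = \frac{\frac{1}{5} \cdot \frac{2}{3} \cdot 22 \frac{1}{8 + 22}}{3} = \frac{\frac{1}{5} \cdot \frac{2}{3} \cdot 22 \cdot \frac{1}{30}}{3} = \frac{\frac{1}{5} \cdot \frac{22}{45}}{3} = \frac{1}{3} \cdot \frac{22}{225} = \frac{22}{675} \approx 0.032593$)
$14 J = 14 \cdot \frac{22}{675} = \frac{308}{675}$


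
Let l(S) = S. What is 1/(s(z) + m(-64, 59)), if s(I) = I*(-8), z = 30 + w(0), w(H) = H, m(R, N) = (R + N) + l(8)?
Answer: -1/237 ≈ -0.0042194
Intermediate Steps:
m(R, N) = 8 + N + R (m(R, N) = (R + N) + 8 = (N + R) + 8 = 8 + N + R)
z = 30 (z = 30 + 0 = 30)
s(I) = -8*I
1/(s(z) + m(-64, 59)) = 1/(-8*30 + (8 + 59 - 64)) = 1/(-240 + 3) = 1/(-237) = -1/237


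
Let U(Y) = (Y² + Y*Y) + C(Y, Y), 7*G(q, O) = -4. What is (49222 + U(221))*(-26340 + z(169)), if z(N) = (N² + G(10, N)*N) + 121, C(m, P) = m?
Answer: 2312510750/7 ≈ 3.3036e+8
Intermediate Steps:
G(q, O) = -4/7 (G(q, O) = (⅐)*(-4) = -4/7)
U(Y) = Y + 2*Y² (U(Y) = (Y² + Y*Y) + Y = (Y² + Y²) + Y = 2*Y² + Y = Y + 2*Y²)
z(N) = 121 + N² - 4*N/7 (z(N) = (N² - 4*N/7) + 121 = 121 + N² - 4*N/7)
(49222 + U(221))*(-26340 + z(169)) = (49222 + 221*(1 + 2*221))*(-26340 + (121 + 169² - 4/7*169)) = (49222 + 221*(1 + 442))*(-26340 + (121 + 28561 - 676/7)) = (49222 + 221*443)*(-26340 + 200098/7) = (49222 + 97903)*(15718/7) = 147125*(15718/7) = 2312510750/7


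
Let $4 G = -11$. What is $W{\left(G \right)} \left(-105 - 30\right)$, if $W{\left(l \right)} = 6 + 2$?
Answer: $-1080$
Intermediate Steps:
$G = - \frac{11}{4}$ ($G = \frac{1}{4} \left(-11\right) = - \frac{11}{4} \approx -2.75$)
$W{\left(l \right)} = 8$
$W{\left(G \right)} \left(-105 - 30\right) = 8 \left(-105 - 30\right) = 8 \left(-135\right) = -1080$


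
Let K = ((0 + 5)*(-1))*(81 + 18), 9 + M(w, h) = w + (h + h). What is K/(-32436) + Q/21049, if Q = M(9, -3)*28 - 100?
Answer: 191823/75860596 ≈ 0.0025286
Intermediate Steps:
M(w, h) = -9 + w + 2*h (M(w, h) = -9 + (w + (h + h)) = -9 + (w + 2*h) = -9 + w + 2*h)
K = -495 (K = (5*(-1))*99 = -5*99 = -495)
Q = -268 (Q = (-9 + 9 + 2*(-3))*28 - 100 = (-9 + 9 - 6)*28 - 100 = -6*28 - 100 = -168 - 100 = -268)
K/(-32436) + Q/21049 = -495/(-32436) - 268/21049 = -495*(-1/32436) - 268*1/21049 = 55/3604 - 268/21049 = 191823/75860596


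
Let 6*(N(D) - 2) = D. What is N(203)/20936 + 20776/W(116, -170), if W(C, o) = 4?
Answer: 652449719/125616 ≈ 5194.0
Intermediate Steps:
N(D) = 2 + D/6
N(203)/20936 + 20776/W(116, -170) = (2 + (⅙)*203)/20936 + 20776/4 = (2 + 203/6)*(1/20936) + 20776*(¼) = (215/6)*(1/20936) + 5194 = 215/125616 + 5194 = 652449719/125616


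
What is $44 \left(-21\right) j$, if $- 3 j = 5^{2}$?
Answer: $7700$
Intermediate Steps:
$j = - \frac{25}{3}$ ($j = - \frac{5^{2}}{3} = \left(- \frac{1}{3}\right) 25 = - \frac{25}{3} \approx -8.3333$)
$44 \left(-21\right) j = 44 \left(-21\right) \left(- \frac{25}{3}\right) = \left(-924\right) \left(- \frac{25}{3}\right) = 7700$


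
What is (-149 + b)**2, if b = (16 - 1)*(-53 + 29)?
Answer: 259081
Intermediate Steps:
b = -360 (b = 15*(-24) = -360)
(-149 + b)**2 = (-149 - 360)**2 = (-509)**2 = 259081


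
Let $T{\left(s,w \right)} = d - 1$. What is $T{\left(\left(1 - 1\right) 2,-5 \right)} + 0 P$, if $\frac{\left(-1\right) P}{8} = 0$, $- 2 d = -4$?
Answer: $1$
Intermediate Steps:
$d = 2$ ($d = \left(- \frac{1}{2}\right) \left(-4\right) = 2$)
$P = 0$ ($P = \left(-8\right) 0 = 0$)
$T{\left(s,w \right)} = 1$ ($T{\left(s,w \right)} = 2 - 1 = 1$)
$T{\left(\left(1 - 1\right) 2,-5 \right)} + 0 P = 1 + 0 \cdot 0 = 1 + 0 = 1$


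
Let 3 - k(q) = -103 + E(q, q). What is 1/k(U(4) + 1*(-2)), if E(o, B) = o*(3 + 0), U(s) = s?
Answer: 1/100 ≈ 0.010000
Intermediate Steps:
E(o, B) = 3*o (E(o, B) = o*3 = 3*o)
k(q) = 106 - 3*q (k(q) = 3 - (-103 + 3*q) = 3 + (103 - 3*q) = 106 - 3*q)
1/k(U(4) + 1*(-2)) = 1/(106 - 3*(4 + 1*(-2))) = 1/(106 - 3*(4 - 2)) = 1/(106 - 3*2) = 1/(106 - 6) = 1/100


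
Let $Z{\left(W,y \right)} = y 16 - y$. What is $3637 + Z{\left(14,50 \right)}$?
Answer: $4387$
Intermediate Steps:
$Z{\left(W,y \right)} = 15 y$ ($Z{\left(W,y \right)} = 16 y - y = 15 y$)
$3637 + Z{\left(14,50 \right)} = 3637 + 15 \cdot 50 = 3637 + 750 = 4387$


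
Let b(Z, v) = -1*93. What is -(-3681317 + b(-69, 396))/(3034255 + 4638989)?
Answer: 1840705/3836622 ≈ 0.47977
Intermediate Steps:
b(Z, v) = -93
-(-3681317 + b(-69, 396))/(3034255 + 4638989) = -(-3681317 - 93)/(3034255 + 4638989) = -(-3681410)/7673244 = -1*(-1840705/3836622) = 1840705/3836622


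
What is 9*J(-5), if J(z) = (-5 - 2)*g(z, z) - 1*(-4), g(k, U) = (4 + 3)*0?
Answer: 36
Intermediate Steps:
g(k, U) = 0 (g(k, U) = 7*0 = 0)
J(z) = 4 (J(z) = (-5 - 2)*0 - 1*(-4) = -7*0 + 4 = 0 + 4 = 4)
9*J(-5) = 9*4 = 36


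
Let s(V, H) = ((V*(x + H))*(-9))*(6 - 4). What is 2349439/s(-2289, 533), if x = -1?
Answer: 2349439/21919464 ≈ 0.10719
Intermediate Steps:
s(V, H) = -18*V*(-1 + H) (s(V, H) = ((V*(-1 + H))*(-9))*(6 - 4) = -9*V*(-1 + H)*2 = -18*V*(-1 + H))
2349439/s(-2289, 533) = 2349439/((18*(-2289)*(1 - 1*533))) = 2349439/((18*(-2289)*(1 - 533))) = 2349439/((18*(-2289)*(-532))) = 2349439/21919464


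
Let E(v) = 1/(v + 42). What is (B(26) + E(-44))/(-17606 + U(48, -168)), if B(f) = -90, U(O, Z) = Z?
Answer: 181/35548 ≈ 0.0050917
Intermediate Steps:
E(v) = 1/(42 + v)
(B(26) + E(-44))/(-17606 + U(48, -168)) = (-90 + 1/(42 - 44))/(-17606 - 168) = (-90 + 1/(-2))/(-17774) = (-90 - 1/2)*(-1/17774) = -181/2*(-1/17774) = 181/35548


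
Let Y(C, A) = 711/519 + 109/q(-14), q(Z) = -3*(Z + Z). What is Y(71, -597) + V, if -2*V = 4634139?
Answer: -33671615209/14532 ≈ -2.3171e+6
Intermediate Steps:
V = -4634139/2 (V = -1/2*4634139 = -4634139/2 ≈ -2.3171e+6)
q(Z) = -6*Z
Y(C, A) = 38765/14532 (Y(C, A) = 711/519 + 109/((-6*(-14))) = 711*(1/519) + 109/84 = 237/173 + 109*(1/84) = 237/173 + 109/84 = 38765/14532)
Y(71, -597) + V = 38765/14532 - 4634139/2 = -33671615209/14532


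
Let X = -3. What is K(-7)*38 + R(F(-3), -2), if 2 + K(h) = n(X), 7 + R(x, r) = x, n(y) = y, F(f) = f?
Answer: -200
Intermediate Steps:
R(x, r) = -7 + x
K(h) = -5 (K(h) = -2 - 3 = -5)
K(-7)*38 + R(F(-3), -2) = -5*38 + (-7 - 3) = -190 - 10 = -200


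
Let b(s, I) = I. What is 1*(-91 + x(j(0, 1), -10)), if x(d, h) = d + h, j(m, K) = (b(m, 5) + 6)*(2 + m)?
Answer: -79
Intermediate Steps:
j(m, K) = 22 + 11*m (j(m, K) = (5 + 6)*(2 + m) = 11*(2 + m) = 22 + 11*m)
1*(-91 + x(j(0, 1), -10)) = 1*(-91 + ((22 + 11*0) - 10)) = 1*(-91 + ((22 + 0) - 10)) = 1*(-91 + (22 - 10)) = 1*(-91 + 12) = 1*(-79) = -79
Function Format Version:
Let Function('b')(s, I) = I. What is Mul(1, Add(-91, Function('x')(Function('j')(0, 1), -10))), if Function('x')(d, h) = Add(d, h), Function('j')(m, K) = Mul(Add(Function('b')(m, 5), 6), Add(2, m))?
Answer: -79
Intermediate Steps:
Function('j')(m, K) = Add(22, Mul(11, m)) (Function('j')(m, K) = Mul(Add(5, 6), Add(2, m)) = Mul(11, Add(2, m)) = Add(22, Mul(11, m)))
Mul(1, Add(-91, Function('x')(Function('j')(0, 1), -10))) = Mul(1, Add(-91, Add(Add(22, Mul(11, 0)), -10))) = Mul(1, Add(-91, Add(Add(22, 0), -10))) = Mul(1, Add(-91, Add(22, -10))) = Mul(1, Add(-91, 12)) = Mul(1, -79) = -79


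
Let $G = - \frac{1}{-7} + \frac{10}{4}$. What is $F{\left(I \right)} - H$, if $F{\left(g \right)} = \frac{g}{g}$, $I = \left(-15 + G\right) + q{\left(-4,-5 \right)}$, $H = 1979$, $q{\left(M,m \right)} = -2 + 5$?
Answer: $-1978$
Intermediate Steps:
$q{\left(M,m \right)} = 3$
$G = \frac{37}{14}$ ($G = \left(-1\right) \left(- \frac{1}{7}\right) + 10 \cdot \frac{1}{4} = \frac{1}{7} + \frac{5}{2} = \frac{37}{14} \approx 2.6429$)
$I = - \frac{131}{14}$ ($I = \left(-15 + \frac{37}{14}\right) + 3 = - \frac{173}{14} + 3 = - \frac{131}{14} \approx -9.3571$)
$F{\left(g \right)} = 1$
$F{\left(I \right)} - H = 1 - 1979 = -1978$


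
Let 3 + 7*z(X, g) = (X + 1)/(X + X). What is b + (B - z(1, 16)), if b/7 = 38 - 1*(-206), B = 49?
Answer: 12301/7 ≈ 1757.3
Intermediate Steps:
z(X, g) = -3/7 + (1 + X)/(14*X) (z(X, g) = -3/7 + ((X + 1)/(X + X))/7 = -3/7 + ((1 + X)/((2*X)))/7 = -3/7 + ((1 + X)*(1/(2*X)))/7 = -3/7 + ((1 + X)/(2*X))/7 = -3/7 + (1 + X)/(14*X))
b = 1708 (b = 7*(38 - 1*(-206)) = 7*(38 + 206) = 7*244 = 1708)
b + (B - z(1, 16)) = 1708 + (49 - (1 - 5*1)/(14*1)) = 1708 + (49 - (1 - 5)/14) = 1708 + (49 - (-4)/14) = 1708 + (49 - 1*(-2/7)) = 1708 + (49 + 2/7) = 1708 + 345/7 = 12301/7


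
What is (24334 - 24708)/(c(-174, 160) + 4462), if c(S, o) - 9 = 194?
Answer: -374/4665 ≈ -0.080171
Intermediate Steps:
c(S, o) = 203 (c(S, o) = 9 + 194 = 203)
(24334 - 24708)/(c(-174, 160) + 4462) = (24334 - 24708)/(203 + 4462) = -374/4665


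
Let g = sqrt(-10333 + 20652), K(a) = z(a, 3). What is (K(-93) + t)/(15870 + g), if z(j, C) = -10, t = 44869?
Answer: 711912330/251846581 - 44859*sqrt(10319)/251846581 ≈ 2.8087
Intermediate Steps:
K(a) = -10
g = sqrt(10319) ≈ 101.58
(K(-93) + t)/(15870 + g) = (-10 + 44869)/(15870 + sqrt(10319)) = 44859/(15870 + sqrt(10319))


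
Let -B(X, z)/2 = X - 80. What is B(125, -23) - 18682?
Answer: -18772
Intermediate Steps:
B(X, z) = 160 - 2*X (B(X, z) = -2*(X - 80) = -2*(-80 + X) = 160 - 2*X)
B(125, -23) - 18682 = (160 - 2*125) - 18682 = (160 - 250) - 18682 = -90 - 18682 = -18772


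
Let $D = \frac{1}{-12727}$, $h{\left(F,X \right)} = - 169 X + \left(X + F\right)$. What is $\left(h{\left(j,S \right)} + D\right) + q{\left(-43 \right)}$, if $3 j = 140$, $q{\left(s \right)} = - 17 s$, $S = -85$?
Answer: $\frac{574916768}{38181} \approx 15058.0$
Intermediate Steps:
$j = \frac{140}{3}$ ($j = \frac{1}{3} \cdot 140 = \frac{140}{3} \approx 46.667$)
$h{\left(F,X \right)} = F - 168 X$ ($h{\left(F,X \right)} = - 169 X + \left(F + X\right) = F - 168 X$)
$D = - \frac{1}{12727} \approx -7.8573 \cdot 10^{-5}$
$\left(h{\left(j,S \right)} + D\right) + q{\left(-43 \right)} = \left(\left(\frac{140}{3} - -14280\right) - \frac{1}{12727}\right) - -731 = \left(\left(\frac{140}{3} + 14280\right) - \frac{1}{12727}\right) + 731 = \left(\frac{42980}{3} - \frac{1}{12727}\right) + 731 = \frac{547006457}{38181} + 731 = \frac{574916768}{38181}$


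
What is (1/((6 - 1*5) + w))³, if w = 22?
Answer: 1/12167 ≈ 8.2190e-5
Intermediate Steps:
(1/((6 - 1*5) + w))³ = (1/((6 - 1*5) + 22))³ = (1/((6 - 5) + 22))³ = (1/(1 + 22))³ = (1/23)³ = 1/12167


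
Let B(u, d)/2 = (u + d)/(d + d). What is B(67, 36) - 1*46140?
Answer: -1660937/36 ≈ -46137.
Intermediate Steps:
B(u, d) = (d + u)/d (B(u, d) = 2*((u + d)/(d + d)) = 2*((d + u)/((2*d))) = 2*((d + u)*(1/(2*d))) = 2*((d + u)/(2*d)) = (d + u)/d)
B(67, 36) - 1*46140 = (36 + 67)/36 - 1*46140 = (1/36)*103 - 46140 = 103/36 - 46140 = -1660937/36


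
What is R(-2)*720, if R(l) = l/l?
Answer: 720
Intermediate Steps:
R(l) = 1
R(-2)*720 = 1*720 = 720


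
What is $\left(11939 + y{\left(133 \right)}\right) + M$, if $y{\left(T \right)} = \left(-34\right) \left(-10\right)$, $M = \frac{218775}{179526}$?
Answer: $\frac{734872843}{59842} \approx 12280.0$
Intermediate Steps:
$M = \frac{72925}{59842}$ ($M = 218775 \cdot \frac{1}{179526} = \frac{72925}{59842} \approx 1.2186$)
$y{\left(T \right)} = 340$
$\left(11939 + y{\left(133 \right)}\right) + M = \left(11939 + 340\right) + \frac{72925}{59842} = 12279 + \frac{72925}{59842} = \frac{734872843}{59842}$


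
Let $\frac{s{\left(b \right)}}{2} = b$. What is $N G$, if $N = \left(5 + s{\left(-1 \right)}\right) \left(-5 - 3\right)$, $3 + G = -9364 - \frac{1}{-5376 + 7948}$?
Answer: $\frac{144551550}{643} \approx 2.2481 \cdot 10^{5}$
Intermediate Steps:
$s{\left(b \right)} = 2 b$
$G = - \frac{24091925}{2572}$ ($G = -3 - \left(9364 + \frac{1}{-5376 + 7948}\right) = -3 - \frac{24084209}{2572} = - \frac{24091925}{2572} \approx -9367.0$)
$N = -24$ ($N = \left(5 + 2 \left(-1\right)\right) \left(-5 - 3\right) = \left(5 - 2\right) \left(-8\right) = 3 \left(-8\right) = -24$)
$N G = \left(-24\right) \left(- \frac{24091925}{2572}\right) = \frac{144551550}{643}$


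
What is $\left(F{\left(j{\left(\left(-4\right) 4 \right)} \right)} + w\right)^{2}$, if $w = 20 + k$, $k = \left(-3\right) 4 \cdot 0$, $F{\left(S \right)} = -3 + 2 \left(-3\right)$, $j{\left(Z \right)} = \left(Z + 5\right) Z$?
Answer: $121$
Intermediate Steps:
$j{\left(Z \right)} = Z \left(5 + Z\right)$ ($j{\left(Z \right)} = \left(5 + Z\right) Z = Z \left(5 + Z\right)$)
$F{\left(S \right)} = -9$ ($F{\left(S \right)} = -3 - 6 = -9$)
$k = 0$ ($k = \left(-12\right) 0 = 0$)
$w = 20$ ($w = 20 + 0 = 20$)
$\left(F{\left(j{\left(\left(-4\right) 4 \right)} \right)} + w\right)^{2} = \left(-9 + 20\right)^{2} = 11^{2} = 121$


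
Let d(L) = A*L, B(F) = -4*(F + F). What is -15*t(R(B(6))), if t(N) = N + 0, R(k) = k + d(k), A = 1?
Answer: 1440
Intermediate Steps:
B(F) = -8*F
d(L) = L (d(L) = 1*L = L)
R(k) = 2*k (R(k) = k + k = 2*k)
t(N) = N
-15*t(R(B(6))) = -30*(-8*6) = -30*(-48) = -15*(-96) = 1440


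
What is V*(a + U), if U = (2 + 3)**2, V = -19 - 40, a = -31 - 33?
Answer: 2301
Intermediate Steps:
a = -64
V = -59
U = 25 (U = 5**2 = 25)
V*(a + U) = -59*(-64 + 25) = -59*(-39) = 2301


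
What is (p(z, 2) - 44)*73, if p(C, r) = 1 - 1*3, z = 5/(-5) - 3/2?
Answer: -3358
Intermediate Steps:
z = -5/2 (z = 5*(-1/5) - 3*1/2 = -1 - 3/2 = -5/2 ≈ -2.5000)
p(C, r) = -2 (p(C, r) = 1 - 3 = -2)
(p(z, 2) - 44)*73 = (-2 - 44)*73 = -46*73 = -3358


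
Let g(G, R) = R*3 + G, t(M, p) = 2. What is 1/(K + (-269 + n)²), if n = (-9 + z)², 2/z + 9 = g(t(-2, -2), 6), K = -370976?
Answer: -14641/4896000016 ≈ -2.9904e-6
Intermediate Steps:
g(G, R) = G + 3*R (g(G, R) = 3*R + G = G + 3*R)
z = 2/11 (z = 2/(-9 + (2 + 3*6)) = 2/(-9 + (2 + 18)) = 2/(-9 + 20) = 2/11 ≈ 0.18182)
n = 9409/121 (n = (-9 + 2/11)² = (-97/11)² = 9409/121 ≈ 77.760)
1/(K + (-269 + n)²) = 1/(-370976 + (-269 + 9409/121)²) = 1/(-370976 + (-23140/121)²) = 1/(-370976 + 535459600/14641) = 1/(-4896000016/14641) = -14641/4896000016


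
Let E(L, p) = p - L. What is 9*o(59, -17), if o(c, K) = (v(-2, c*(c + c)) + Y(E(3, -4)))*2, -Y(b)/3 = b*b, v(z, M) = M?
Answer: 122670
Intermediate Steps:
Y(b) = -3*b² (Y(b) = -3*b*b = -3*b²)
o(c, K) = -294 + 4*c² (o(c, K) = (c*(c + c) - 3*(-4 - 1*3)²)*2 = (c*(2*c) - 3*(-4 - 3)²)*2 = (2*c² - 3*(-7)²)*2 = (2*c² - 3*49)*2 = (2*c² - 147)*2 = (-147 + 2*c²)*2 = -294 + 4*c²)
9*o(59, -17) = 9*(-294 + 4*59²) = 9*(-294 + 4*3481) = 9*(-294 + 13924) = 9*13630 = 122670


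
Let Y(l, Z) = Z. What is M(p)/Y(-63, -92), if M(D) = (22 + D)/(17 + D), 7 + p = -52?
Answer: -37/3864 ≈ -0.0095756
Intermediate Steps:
p = -59 (p = -7 - 52 = -59)
M(D) = (22 + D)/(17 + D)
M(p)/Y(-63, -92) = ((22 - 59)/(17 - 59))/(-92) = (-37/(-42))*(-1/92) = -1/42*(-37)*(-1/92) = (37/42)*(-1/92) = -37/3864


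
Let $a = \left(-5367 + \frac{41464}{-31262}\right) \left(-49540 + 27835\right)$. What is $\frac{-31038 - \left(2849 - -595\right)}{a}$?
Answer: $- \frac{179662714}{607105555615} \approx -0.00029593$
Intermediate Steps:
$a = \frac{1821316666845}{15631}$ ($a = \left(-5367 + 41464 \left(- \frac{1}{31262}\right)\right) \left(-21705\right) = \left(-5367 - \frac{20732}{15631}\right) \left(-21705\right) = \left(- \frac{83912309}{15631}\right) \left(-21705\right) = \frac{1821316666845}{15631} \approx 1.1652 \cdot 10^{8}$)
$\frac{-31038 - \left(2849 - -595\right)}{a} = \frac{-31038 - \left(2849 - -595\right)}{\frac{1821316666845}{15631}} = \left(-31038 - \left(2849 + 595\right)\right) \frac{15631}{1821316666845} = \left(-31038 - 3444\right) \frac{15631}{1821316666845} = \left(-34482\right) \frac{15631}{1821316666845} = - \frac{179662714}{607105555615}$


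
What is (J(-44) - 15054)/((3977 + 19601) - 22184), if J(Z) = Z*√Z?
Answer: -7527/697 - 44*I*√11/697 ≈ -10.799 - 0.20937*I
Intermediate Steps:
J(Z) = Z^(3/2)
(J(-44) - 15054)/((3977 + 19601) - 22184) = ((-44)^(3/2) - 15054)/((3977 + 19601) - 22184) = (-88*I*√11 - 15054)/(23578 - 22184) = (-15054 - 88*I*√11)/1394 = (-15054 - 88*I*√11)*(1/1394) = -7527/697 - 44*I*√11/697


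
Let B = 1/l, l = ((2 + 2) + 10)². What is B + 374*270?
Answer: 19792081/196 ≈ 1.0098e+5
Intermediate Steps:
l = 196 (l = (4 + 10)² = 14² = 196)
B = 1/196 ≈ 0.0051020
B + 374*270 = 1/196 + 374*270 = 1/196 + 100980 = 19792081/196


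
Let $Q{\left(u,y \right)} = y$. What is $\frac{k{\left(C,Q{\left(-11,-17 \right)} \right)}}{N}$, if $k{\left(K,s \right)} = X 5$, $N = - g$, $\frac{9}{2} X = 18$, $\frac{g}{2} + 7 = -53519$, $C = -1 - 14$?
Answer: $\frac{5}{26763} \approx 0.00018683$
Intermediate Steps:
$C = -15$
$g = -107052$ ($g = -14 + 2 \left(-53519\right) = -14 - 107038 = -107052$)
$X = 4$ ($X = \frac{2}{9} \cdot 18 = 4$)
$N = 107052$ ($N = \left(-1\right) \left(-107052\right) = 107052$)
$k{\left(K,s \right)} = 20$ ($k{\left(K,s \right)} = 4 \cdot 5 = 20$)
$\frac{k{\left(C,Q{\left(-11,-17 \right)} \right)}}{N} = \frac{20}{107052} = 20 \cdot \frac{1}{107052} = \frac{5}{26763}$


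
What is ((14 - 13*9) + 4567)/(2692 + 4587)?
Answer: 4464/7279 ≈ 0.61327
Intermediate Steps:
((14 - 13*9) + 4567)/(2692 + 4587) = ((14 - 117) + 4567)/7279 = (-103 + 4567)*(1/7279) = 4464*(1/7279) = 4464/7279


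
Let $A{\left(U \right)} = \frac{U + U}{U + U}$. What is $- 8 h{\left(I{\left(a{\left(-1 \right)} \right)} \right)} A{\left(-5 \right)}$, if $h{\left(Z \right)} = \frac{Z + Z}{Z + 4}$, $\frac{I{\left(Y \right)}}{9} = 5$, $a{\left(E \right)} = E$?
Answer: $- \frac{720}{49} \approx -14.694$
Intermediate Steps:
$A{\left(U \right)} = 1$ ($A{\left(U \right)} = \frac{2 U}{2 U} = 2 U \frac{1}{2 U} = 1$)
$I{\left(Y \right)} = 45$ ($I{\left(Y \right)} = 9 \cdot 5 = 45$)
$h{\left(Z \right)} = \frac{2 Z}{4 + Z}$
$- 8 h{\left(I{\left(a{\left(-1 \right)} \right)} \right)} A{\left(-5 \right)} = - 8 \cdot 2 \cdot 45 \frac{1}{4 + 45} \cdot 1 = - 8 \cdot 2 \cdot 45 \cdot \frac{1}{49} \cdot 1 = \left(-8\right) \frac{90}{49} \cdot 1 = \left(- \frac{720}{49}\right) 1 = - \frac{720}{49}$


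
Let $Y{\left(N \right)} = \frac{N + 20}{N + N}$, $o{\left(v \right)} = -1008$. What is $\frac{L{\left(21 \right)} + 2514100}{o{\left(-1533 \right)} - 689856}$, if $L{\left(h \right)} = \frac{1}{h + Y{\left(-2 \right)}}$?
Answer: $- \frac{41482651}{11399256} \approx -3.6391$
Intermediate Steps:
$Y{\left(N \right)} = \frac{20 + N}{2 N}$
$L{\left(h \right)} = \frac{1}{- \frac{9}{2} + h}$ ($L{\left(h \right)} = \frac{1}{h + \frac{20 - 2}{2 \left(-2\right)}} = \frac{1}{h + \frac{1}{2} \left(- \frac{1}{2}\right) 18} = \frac{1}{h - \frac{9}{2}} = \frac{1}{- \frac{9}{2} + h}$)
$\frac{L{\left(21 \right)} + 2514100}{o{\left(-1533 \right)} - 689856} = \frac{\frac{2}{-9 + 2 \cdot 21} + 2514100}{-1008 - 689856} = \frac{\frac{2}{-9 + 42} + 2514100}{-690864} = \left(\frac{2}{33} + 2514100\right) \left(- \frac{1}{690864}\right) = \frac{82965302}{33} \left(- \frac{1}{690864}\right) = - \frac{41482651}{11399256}$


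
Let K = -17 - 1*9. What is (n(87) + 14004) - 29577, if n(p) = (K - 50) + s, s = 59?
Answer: -15590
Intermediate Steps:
K = -26 (K = -17 - 9 = -26)
n(p) = -17 (n(p) = (-26 - 50) + 59 = -76 + 59 = -17)
(n(87) + 14004) - 29577 = (-17 + 14004) - 29577 = 13987 - 29577 = -15590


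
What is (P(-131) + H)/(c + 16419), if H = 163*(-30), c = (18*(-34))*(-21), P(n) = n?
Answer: -5021/29271 ≈ -0.17154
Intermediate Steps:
c = 12852 (c = -612*(-21) = 12852)
H = -4890
(P(-131) + H)/(c + 16419) = (-131 - 4890)/(12852 + 16419) = -5021/29271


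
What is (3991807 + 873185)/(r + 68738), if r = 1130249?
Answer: 4864992/1198987 ≈ 4.0576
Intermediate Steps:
(3991807 + 873185)/(r + 68738) = (3991807 + 873185)/(1130249 + 68738) = 4864992/1198987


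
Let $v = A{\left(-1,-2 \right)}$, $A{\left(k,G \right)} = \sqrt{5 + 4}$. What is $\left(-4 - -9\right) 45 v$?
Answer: $675$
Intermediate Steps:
$A{\left(k,G \right)} = 3$ ($A{\left(k,G \right)} = \sqrt{9} = 3$)
$v = 3$
$\left(-4 - -9\right) 45 v = \left(-4 - -9\right) 45 \cdot 3 = \left(-4 + 9\right) 45 \cdot 3 = 5 \cdot 45 \cdot 3 = 225 \cdot 3 = 675$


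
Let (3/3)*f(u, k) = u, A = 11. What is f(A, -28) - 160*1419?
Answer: -227029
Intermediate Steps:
f(u, k) = u
f(A, -28) - 160*1419 = 11 - 160*1419 = 11 - 227040 = -227029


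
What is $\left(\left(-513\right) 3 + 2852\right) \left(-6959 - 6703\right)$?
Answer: $-17938206$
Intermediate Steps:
$\left(\left(-513\right) 3 + 2852\right) \left(-6959 - 6703\right) = \left(-1539 + 2852\right) \left(-13662\right) = 1313 \left(-13662\right) = -17938206$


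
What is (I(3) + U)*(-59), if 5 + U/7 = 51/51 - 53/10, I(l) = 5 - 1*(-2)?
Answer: 34279/10 ≈ 3427.9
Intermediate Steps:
I(l) = 7 (I(l) = 5 + 2 = 7)
U = -651/10 (U = -35 + 7*(51/51 - 53/10) = -35 + 7*(51*(1/51) - 53*⅒) = -35 + 7*(1 - 53/10) = -35 + 7*(-43/10) = -35 - 301/10 = -651/10 ≈ -65.100)
(I(3) + U)*(-59) = (7 - 651/10)*(-59) = -581/10*(-59) = 34279/10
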